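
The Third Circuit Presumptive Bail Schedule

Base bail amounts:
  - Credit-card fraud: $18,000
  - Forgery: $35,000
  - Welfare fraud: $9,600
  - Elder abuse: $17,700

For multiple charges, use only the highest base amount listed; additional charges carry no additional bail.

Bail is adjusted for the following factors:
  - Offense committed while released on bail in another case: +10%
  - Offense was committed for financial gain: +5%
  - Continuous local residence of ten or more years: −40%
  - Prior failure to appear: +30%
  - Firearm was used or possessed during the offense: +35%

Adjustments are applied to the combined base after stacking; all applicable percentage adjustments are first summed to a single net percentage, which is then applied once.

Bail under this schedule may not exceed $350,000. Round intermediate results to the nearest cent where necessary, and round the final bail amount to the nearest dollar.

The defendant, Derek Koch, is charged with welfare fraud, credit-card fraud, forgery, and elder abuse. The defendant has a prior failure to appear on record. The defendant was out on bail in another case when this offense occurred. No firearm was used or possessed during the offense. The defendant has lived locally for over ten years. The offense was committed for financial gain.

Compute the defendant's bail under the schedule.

$36,750

Base amounts from the schedule: welfare fraud $9,600; credit-card fraud $18,000; forgery $35,000; elder abuse $17,700.
Stacking rule: use the highest base only. Highest is forgery at $35,000. Combined base = $35,000.
Net percentage adjustment: +10% +5% −40% +30% = +5%. $35,000 × 1.05 = $36,750.
$36,750 is within the $350,000 maximum.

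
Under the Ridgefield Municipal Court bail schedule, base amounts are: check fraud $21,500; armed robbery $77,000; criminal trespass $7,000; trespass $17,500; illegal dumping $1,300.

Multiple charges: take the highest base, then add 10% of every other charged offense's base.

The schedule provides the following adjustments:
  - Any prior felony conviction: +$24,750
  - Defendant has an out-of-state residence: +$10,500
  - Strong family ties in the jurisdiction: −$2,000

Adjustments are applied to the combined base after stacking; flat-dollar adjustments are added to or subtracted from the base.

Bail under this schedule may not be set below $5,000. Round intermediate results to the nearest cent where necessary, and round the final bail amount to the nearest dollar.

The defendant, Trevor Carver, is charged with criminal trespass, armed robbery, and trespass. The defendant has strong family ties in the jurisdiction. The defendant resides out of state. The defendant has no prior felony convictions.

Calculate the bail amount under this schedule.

$87,950

Base amounts from the schedule: criminal trespass $7,000; armed robbery $77,000; trespass $17,500.
Stacking rule: highest base plus 10% of each additional charge. Highest is armed robbery at $77,000. Additional: $7,000 × 10% = $700; $17,500 × 10% = $1,750. Combined base = $77,000 + $2,450 = $79,450.
Defendant has an out-of-state residence (+$10,500 flat): $79,450 + $10,500 = $89,950.
Strong family ties in the jurisdiction (−$2,000 flat): $89,950 − $2,000 = $87,950.
$87,950 is at or above the $5,000 minimum.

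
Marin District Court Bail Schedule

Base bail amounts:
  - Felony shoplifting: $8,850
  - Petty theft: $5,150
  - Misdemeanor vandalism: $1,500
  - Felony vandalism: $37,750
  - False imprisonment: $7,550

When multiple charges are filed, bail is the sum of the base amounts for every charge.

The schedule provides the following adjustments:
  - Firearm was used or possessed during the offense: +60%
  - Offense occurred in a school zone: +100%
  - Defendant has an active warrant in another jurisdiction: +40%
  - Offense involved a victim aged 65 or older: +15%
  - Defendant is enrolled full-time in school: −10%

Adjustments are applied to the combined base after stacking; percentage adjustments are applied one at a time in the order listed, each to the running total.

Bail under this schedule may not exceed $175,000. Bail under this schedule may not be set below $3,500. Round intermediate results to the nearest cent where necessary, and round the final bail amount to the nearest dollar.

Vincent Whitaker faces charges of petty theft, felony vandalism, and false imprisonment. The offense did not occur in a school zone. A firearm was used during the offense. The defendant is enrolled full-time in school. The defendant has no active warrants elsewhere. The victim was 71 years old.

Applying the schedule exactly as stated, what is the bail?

$83,545

Base amounts from the schedule: petty theft $5,150; felony vandalism $37,750; false imprisonment $7,550.
Stacking rule: sum of all bases. $5,150 + $37,750 + $7,550 = $50,450.
Firearm was used or possessed during the offense (+60%): $50,450 × 1.6 = $80,720.
Offense involved a victim aged 65 or older (+15%): $80,720 × 1.15 = $92,828.
Defendant is enrolled full-time in school (−10%): $92,828 × 0.9 = $83,545.20.
$83,545.20 is within the $175,000 maximum.
$83,545.20 is at or above the $3,500 minimum.
Rounded to the nearest dollar: $83,545.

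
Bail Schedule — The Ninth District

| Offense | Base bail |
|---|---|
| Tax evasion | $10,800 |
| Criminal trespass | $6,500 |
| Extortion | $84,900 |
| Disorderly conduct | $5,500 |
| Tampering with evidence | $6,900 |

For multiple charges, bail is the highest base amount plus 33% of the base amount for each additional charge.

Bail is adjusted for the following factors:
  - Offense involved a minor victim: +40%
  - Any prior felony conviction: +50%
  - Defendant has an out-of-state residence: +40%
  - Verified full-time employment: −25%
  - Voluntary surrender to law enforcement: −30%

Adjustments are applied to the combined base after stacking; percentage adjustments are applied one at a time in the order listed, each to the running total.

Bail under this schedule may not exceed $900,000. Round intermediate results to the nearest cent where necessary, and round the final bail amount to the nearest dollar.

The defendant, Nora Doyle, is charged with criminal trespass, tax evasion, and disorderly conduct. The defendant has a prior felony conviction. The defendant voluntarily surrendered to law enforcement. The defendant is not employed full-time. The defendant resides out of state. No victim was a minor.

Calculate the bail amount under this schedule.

Base amounts from the schedule: criminal trespass $6,500; tax evasion $10,800; disorderly conduct $5,500.
Stacking rule: highest base plus 33% of each additional charge. Highest is tax evasion at $10,800. Additional: $6,500 × 33% = $2,145; $5,500 × 33% = $1,815. Combined base = $10,800 + $3,960 = $14,760.
Any prior felony conviction (+50%): $14,760 × 1.5 = $22,140.
Defendant has an out-of-state residence (+40%): $22,140 × 1.4 = $30,996.
Voluntary surrender to law enforcement (−30%): $30,996 × 0.7 = $21,697.20.
$21,697.20 is within the $900,000 maximum.
Rounded to the nearest dollar: $21,697.

$21,697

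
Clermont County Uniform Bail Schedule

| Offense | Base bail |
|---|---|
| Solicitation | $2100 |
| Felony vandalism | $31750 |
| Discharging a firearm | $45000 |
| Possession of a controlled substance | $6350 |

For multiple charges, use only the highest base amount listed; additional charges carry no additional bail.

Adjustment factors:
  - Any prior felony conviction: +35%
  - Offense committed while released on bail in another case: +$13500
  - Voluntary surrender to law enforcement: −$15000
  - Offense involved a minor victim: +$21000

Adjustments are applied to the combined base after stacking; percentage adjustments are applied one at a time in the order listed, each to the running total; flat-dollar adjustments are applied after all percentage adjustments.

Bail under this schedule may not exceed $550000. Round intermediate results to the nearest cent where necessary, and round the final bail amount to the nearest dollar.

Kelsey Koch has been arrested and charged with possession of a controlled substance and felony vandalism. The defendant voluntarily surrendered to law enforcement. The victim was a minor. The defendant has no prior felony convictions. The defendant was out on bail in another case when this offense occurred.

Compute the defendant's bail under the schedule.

Base amounts from the schedule: possession of a controlled substance $6350; felony vandalism $31750.
Stacking rule: use the highest base only. Highest is felony vandalism at $31750. Combined base = $31750.
Offense committed while released on bail in another case (+$13500 flat): $31750 + $13500 = $45250.
Voluntary surrender to law enforcement (−$15000 flat): $45250 − $15000 = $30250.
Offense involved a minor victim (+$21000 flat): $30250 + $21000 = $51250.
$51250 is within the $550000 maximum.

$51250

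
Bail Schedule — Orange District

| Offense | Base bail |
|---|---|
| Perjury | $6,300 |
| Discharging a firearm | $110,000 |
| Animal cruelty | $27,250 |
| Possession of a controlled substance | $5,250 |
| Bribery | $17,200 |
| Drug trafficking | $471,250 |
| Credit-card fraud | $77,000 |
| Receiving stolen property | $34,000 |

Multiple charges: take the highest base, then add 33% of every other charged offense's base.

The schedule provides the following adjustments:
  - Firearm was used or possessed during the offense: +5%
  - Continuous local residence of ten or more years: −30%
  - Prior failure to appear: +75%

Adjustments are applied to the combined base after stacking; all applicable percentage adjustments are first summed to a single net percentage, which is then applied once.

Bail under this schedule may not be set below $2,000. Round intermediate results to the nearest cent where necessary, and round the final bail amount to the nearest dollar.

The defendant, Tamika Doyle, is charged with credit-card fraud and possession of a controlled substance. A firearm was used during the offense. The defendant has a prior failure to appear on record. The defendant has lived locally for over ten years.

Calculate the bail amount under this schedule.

Base amounts from the schedule: credit-card fraud $77,000; possession of a controlled substance $5,250.
Stacking rule: highest base plus 33% of each additional charge. Highest is credit-card fraud at $77,000. Additional: $5,250 × 33% = $1,732.50. Combined base = $77,000 + $1,732.50 = $78,732.50.
Net percentage adjustment: +5% −30% +75% = +50%. $78,732.50 × 1.5 = $118,098.75.
$118,098.75 is at or above the $2,000 minimum.
Rounded to the nearest dollar: $118,099.

$118,099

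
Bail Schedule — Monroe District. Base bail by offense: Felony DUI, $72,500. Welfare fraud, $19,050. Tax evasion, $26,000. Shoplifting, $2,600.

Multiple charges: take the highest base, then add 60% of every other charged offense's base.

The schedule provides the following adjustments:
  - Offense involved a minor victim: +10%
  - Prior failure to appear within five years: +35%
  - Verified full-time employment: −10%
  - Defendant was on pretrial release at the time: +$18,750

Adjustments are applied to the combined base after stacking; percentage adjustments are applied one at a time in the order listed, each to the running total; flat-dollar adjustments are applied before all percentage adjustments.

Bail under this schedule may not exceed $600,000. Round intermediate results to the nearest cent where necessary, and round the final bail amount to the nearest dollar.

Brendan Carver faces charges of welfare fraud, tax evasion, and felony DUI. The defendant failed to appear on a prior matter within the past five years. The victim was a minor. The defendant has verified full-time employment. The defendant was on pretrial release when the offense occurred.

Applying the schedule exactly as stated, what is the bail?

Base amounts from the schedule: welfare fraud $19,050; tax evasion $26,000; felony DUI $72,500.
Stacking rule: highest base plus 60% of each additional charge. Highest is felony DUI at $72,500. Additional: $19,050 × 60% = $11,430; $26,000 × 60% = $15,600. Combined base = $72,500 + $27,030 = $99,530.
Defendant was on pretrial release at the time (+$18,750 flat): $99,530 + $18,750 = $118,280.
Offense involved a minor victim (+10%): $118,280 × 1.1 = $130,108.
Prior failure to appear within five years (+35%): $130,108 × 1.35 = $175,645.80.
Verified full-time employment (−10%): $175,645.80 × 0.9 = $158,081.22.
$158,081.22 is within the $600,000 maximum.
Rounded to the nearest dollar: $158,081.

$158,081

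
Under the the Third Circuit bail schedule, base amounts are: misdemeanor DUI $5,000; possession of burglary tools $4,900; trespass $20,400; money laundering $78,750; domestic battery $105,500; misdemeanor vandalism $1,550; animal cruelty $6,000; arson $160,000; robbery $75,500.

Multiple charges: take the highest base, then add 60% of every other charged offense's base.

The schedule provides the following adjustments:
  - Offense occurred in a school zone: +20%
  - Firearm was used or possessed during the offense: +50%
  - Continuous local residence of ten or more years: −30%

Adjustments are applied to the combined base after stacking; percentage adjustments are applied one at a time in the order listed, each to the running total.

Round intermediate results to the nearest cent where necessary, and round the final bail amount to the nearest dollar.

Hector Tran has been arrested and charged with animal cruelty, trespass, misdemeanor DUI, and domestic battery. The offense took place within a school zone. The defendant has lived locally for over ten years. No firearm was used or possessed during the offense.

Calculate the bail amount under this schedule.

$104,446

Base amounts from the schedule: animal cruelty $6,000; trespass $20,400; misdemeanor DUI $5,000; domestic battery $105,500.
Stacking rule: highest base plus 60% of each additional charge. Highest is domestic battery at $105,500. Additional: $6,000 × 60% = $3,600; $20,400 × 60% = $12,240; $5,000 × 60% = $3,000. Combined base = $105,500 + $18,840 = $124,340.
Offense occurred in a school zone (+20%): $124,340 × 1.2 = $149,208.
Continuous local residence of ten or more years (−30%): $149,208 × 0.7 = $104,445.60.
Rounded to the nearest dollar: $104,446.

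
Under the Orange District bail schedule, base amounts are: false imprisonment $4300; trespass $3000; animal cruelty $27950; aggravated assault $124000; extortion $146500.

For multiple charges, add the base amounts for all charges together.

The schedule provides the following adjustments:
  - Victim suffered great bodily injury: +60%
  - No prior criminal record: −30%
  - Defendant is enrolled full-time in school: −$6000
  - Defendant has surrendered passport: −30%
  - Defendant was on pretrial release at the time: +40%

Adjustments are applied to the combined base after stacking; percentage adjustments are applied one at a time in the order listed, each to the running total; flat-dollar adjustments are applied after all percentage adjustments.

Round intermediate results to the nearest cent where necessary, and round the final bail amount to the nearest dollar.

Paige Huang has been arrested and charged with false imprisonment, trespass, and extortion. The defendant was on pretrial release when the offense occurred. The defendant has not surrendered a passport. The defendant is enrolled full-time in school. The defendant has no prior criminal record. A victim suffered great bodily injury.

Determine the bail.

$235158

Base amounts from the schedule: false imprisonment $4300; trespass $3000; extortion $146500.
Stacking rule: sum of all bases. $4300 + $3000 + $146500 = $153800.
Victim suffered great bodily injury (+60%): $153800 × 1.6 = $246080.
No prior criminal record (−30%): $246080 × 0.7 = $172256.
Defendant was on pretrial release at the time (+40%): $172256 × 1.4 = $241158.40.
Defendant is enrolled full-time in school (−$6000 flat): $241158.40 − $6000 = $235158.40.
Rounded to the nearest dollar: $235158.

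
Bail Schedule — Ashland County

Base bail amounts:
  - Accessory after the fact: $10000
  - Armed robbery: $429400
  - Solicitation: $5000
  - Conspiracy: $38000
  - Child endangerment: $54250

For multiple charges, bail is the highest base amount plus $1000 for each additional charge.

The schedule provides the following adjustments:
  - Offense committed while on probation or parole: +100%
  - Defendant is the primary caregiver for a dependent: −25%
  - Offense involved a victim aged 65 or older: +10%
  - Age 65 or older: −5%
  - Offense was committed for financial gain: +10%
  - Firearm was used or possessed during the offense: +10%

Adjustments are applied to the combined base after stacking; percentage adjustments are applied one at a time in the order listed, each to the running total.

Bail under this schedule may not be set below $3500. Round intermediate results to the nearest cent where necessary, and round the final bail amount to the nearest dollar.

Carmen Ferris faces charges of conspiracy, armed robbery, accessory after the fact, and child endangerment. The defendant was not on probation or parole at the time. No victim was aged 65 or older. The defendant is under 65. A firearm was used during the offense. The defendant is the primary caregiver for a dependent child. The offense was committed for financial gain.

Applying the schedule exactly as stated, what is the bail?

Base amounts from the schedule: conspiracy $38000; armed robbery $429400; accessory after the fact $10000; child endangerment $54250.
Stacking rule: highest base plus $1000 per additional charge. Highest is armed robbery at $429400; 3 additional charges → +$3000. Combined base = $432400.
Defendant is the primary caregiver for a dependent (−25%): $432400 × 0.75 = $324300.
Offense was committed for financial gain (+10%): $324300 × 1.1 = $356730.
Firearm was used or possessed during the offense (+10%): $356730 × 1.1 = $392403.
$392403 is at or above the $3500 minimum.

$392403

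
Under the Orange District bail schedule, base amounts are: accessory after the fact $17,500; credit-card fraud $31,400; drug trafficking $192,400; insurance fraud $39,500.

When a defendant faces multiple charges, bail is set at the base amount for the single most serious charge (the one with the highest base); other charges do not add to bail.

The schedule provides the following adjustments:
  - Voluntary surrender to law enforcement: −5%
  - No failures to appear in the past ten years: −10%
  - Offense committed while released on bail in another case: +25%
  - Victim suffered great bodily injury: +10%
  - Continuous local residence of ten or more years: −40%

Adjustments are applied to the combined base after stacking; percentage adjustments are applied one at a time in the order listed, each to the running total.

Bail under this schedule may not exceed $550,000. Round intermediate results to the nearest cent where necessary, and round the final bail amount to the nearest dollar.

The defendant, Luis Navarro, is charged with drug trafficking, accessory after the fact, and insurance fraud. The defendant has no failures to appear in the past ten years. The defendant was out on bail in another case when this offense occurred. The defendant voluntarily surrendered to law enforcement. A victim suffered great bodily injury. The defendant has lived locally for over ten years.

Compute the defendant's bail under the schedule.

Base amounts from the schedule: drug trafficking $192,400; accessory after the fact $17,500; insurance fraud $39,500.
Stacking rule: use the highest base only. Highest is drug trafficking at $192,400. Combined base = $192,400.
Voluntary surrender to law enforcement (−5%): $192,400 × 0.95 = $182,780.
No failures to appear in the past ten years (−10%): $182,780 × 0.9 = $164,502.
Offense committed while released on bail in another case (+25%): $164,502 × 1.25 = $205,627.50.
Victim suffered great bodily injury (+10%): $205,627.50 × 1.1 = $226,190.25.
Continuous local residence of ten or more years (−40%): $226,190.25 × 0.6 = $135,714.15.
$135,714.15 is within the $550,000 maximum.
Rounded to the nearest dollar: $135,714.

$135,714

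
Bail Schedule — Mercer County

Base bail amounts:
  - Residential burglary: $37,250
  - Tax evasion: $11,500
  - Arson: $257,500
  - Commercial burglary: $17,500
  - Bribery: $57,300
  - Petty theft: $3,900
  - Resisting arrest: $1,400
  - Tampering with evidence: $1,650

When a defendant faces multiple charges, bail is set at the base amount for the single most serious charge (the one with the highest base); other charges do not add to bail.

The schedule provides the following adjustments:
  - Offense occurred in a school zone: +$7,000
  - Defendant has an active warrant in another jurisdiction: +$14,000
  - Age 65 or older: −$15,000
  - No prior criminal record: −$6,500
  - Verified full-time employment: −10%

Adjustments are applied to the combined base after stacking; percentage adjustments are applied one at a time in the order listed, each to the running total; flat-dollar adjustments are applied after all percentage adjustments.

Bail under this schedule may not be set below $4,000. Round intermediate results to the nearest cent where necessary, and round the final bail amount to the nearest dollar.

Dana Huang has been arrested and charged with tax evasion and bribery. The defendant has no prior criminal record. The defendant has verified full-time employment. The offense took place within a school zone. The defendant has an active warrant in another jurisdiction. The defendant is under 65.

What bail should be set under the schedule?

$66,070

Base amounts from the schedule: tax evasion $11,500; bribery $57,300.
Stacking rule: use the highest base only. Highest is bribery at $57,300. Combined base = $57,300.
Verified full-time employment (−10%): $57,300 × 0.9 = $51,570.
Offense occurred in a school zone (+$7,000 flat): $51,570 + $7,000 = $58,570.
Defendant has an active warrant in another jurisdiction (+$14,000 flat): $58,570 + $14,000 = $72,570.
No prior criminal record (−$6,500 flat): $72,570 − $6,500 = $66,070.
$66,070 is at or above the $4,000 minimum.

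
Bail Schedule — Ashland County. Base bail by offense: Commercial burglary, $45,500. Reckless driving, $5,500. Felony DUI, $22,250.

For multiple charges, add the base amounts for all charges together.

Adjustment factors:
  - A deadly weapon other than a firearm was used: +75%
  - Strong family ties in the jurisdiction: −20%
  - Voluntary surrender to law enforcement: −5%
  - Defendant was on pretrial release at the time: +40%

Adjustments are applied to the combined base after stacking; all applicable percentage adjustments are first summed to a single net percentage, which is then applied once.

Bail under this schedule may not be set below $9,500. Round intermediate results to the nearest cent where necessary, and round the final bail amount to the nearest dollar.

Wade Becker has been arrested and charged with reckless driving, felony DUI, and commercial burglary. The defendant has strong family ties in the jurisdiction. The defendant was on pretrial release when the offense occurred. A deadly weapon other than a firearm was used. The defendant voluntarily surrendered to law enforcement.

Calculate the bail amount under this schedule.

$139,175

Base amounts from the schedule: reckless driving $5,500; felony DUI $22,250; commercial burglary $45,500.
Stacking rule: sum of all bases. $5,500 + $22,250 + $45,500 = $73,250.
Net percentage adjustment: +75% −20% −5% +40% = +90%. $73,250 × 1.9 = $139,175.
$139,175 is at or above the $9,500 minimum.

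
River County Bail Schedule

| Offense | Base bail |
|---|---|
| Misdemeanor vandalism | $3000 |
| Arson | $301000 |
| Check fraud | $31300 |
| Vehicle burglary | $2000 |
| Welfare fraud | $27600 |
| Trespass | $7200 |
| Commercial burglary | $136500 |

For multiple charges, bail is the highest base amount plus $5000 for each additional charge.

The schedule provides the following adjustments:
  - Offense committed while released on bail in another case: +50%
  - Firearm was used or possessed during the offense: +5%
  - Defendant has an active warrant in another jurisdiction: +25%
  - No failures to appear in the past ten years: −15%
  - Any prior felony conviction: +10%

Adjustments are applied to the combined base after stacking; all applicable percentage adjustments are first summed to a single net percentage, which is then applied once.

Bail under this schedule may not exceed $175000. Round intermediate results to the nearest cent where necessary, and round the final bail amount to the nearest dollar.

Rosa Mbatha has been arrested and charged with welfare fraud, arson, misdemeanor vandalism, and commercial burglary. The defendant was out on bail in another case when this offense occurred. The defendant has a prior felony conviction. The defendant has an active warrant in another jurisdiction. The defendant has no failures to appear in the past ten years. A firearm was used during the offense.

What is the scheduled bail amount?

Base amounts from the schedule: welfare fraud $27600; arson $301000; misdemeanor vandalism $3000; commercial burglary $136500.
Stacking rule: highest base plus $5000 per additional charge. Highest is arson at $301000; 3 additional charges → +$15000. Combined base = $316000.
Net percentage adjustment: +50% +5% +25% −15% +10% = +75%. $316000 × 1.75 = $553000.
Result $553000 exceeds the maximum of $175000; bail is capped at $175000.

$175000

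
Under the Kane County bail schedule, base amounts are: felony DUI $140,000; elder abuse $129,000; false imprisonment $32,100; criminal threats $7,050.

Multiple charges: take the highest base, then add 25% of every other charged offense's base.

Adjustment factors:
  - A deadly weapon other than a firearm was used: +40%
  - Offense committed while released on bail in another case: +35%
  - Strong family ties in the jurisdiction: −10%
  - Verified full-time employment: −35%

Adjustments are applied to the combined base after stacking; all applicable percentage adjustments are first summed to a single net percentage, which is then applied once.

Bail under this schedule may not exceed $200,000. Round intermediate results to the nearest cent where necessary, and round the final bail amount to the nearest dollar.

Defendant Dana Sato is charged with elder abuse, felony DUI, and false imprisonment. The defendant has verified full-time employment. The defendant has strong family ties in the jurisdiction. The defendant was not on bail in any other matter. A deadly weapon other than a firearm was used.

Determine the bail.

Base amounts from the schedule: elder abuse $129,000; felony DUI $140,000; false imprisonment $32,100.
Stacking rule: highest base plus 25% of each additional charge. Highest is felony DUI at $140,000. Additional: $129,000 × 25% = $32,250; $32,100 × 25% = $8,025. Combined base = $140,000 + $40,275 = $180,275.
Net percentage adjustment: +40% −10% −35% = −5%. $180,275 × 0.95 = $171,261.25.
$171,261.25 is within the $200,000 maximum.
Rounded to the nearest dollar: $171,261.

$171,261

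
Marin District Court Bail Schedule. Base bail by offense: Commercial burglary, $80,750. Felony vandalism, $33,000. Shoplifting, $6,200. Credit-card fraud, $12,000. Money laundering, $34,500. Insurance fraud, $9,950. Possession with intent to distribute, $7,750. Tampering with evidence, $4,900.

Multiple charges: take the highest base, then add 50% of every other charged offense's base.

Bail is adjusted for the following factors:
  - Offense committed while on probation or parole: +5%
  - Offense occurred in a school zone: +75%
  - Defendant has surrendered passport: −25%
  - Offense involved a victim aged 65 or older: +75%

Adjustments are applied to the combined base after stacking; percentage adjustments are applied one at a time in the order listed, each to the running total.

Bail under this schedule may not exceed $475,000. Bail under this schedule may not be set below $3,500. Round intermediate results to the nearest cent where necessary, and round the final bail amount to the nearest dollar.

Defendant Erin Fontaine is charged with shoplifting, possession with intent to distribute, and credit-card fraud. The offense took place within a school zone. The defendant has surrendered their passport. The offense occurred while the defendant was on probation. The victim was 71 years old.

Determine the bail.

Base amounts from the schedule: shoplifting $6,200; possession with intent to distribute $7,750; credit-card fraud $12,000.
Stacking rule: highest base plus 50% of each additional charge. Highest is credit-card fraud at $12,000. Additional: $6,200 × 50% = $3,100; $7,750 × 50% = $3,875. Combined base = $12,000 + $6,975 = $18,975.
Offense committed while on probation or parole (+5%): $18,975 × 1.05 = $19,923.75.
Offense occurred in a school zone (+75%): $19,923.75 × 1.75 = $34,866.56.
Defendant has surrendered passport (−25%): $34,866.56 × 0.75 = $26,149.92.
Offense involved a victim aged 65 or older (+75%): $26,149.92 × 1.75 = $45,762.36.
$45,762.36 is within the $475,000 maximum.
$45,762.36 is at or above the $3,500 minimum.
Rounded to the nearest dollar: $45,762.

$45,762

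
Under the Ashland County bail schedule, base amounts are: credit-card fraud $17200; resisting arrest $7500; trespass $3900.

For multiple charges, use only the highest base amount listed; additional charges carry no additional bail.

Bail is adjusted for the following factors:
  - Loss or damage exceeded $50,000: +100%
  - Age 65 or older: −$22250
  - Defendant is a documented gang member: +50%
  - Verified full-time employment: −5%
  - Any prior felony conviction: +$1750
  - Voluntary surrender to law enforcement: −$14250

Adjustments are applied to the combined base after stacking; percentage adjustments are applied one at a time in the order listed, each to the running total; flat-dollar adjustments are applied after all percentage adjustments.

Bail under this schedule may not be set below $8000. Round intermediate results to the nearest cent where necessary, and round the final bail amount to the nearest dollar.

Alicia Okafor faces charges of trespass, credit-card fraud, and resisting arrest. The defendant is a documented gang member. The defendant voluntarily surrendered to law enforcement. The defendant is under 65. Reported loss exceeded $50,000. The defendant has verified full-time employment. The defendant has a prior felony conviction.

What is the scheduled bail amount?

Base amounts from the schedule: trespass $3900; credit-card fraud $17200; resisting arrest $7500.
Stacking rule: use the highest base only. Highest is credit-card fraud at $17200. Combined base = $17200.
Loss or damage exceeded $50,000 (+100%): $17200 × 2 = $34400.
Defendant is a documented gang member (+50%): $34400 × 1.5 = $51600.
Verified full-time employment (−5%): $51600 × 0.95 = $49020.
Any prior felony conviction (+$1750 flat): $49020 + $1750 = $50770.
Voluntary surrender to law enforcement (−$14250 flat): $50770 − $14250 = $36520.
$36520 is at or above the $8000 minimum.

$36520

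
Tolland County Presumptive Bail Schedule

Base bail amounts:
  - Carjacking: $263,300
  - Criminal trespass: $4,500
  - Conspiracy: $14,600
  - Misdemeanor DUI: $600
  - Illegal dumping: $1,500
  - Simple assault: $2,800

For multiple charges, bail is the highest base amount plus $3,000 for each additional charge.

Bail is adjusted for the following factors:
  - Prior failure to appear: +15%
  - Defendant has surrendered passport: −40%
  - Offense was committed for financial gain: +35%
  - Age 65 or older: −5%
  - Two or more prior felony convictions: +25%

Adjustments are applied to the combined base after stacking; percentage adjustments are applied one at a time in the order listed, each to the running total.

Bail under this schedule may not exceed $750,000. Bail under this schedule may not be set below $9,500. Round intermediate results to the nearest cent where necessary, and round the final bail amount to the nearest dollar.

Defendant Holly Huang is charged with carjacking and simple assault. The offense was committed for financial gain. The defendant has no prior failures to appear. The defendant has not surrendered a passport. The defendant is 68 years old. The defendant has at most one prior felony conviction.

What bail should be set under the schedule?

$341,530

Base amounts from the schedule: carjacking $263,300; simple assault $2,800.
Stacking rule: highest base plus $3,000 per additional charge. Highest is carjacking at $263,300; 1 additional charge → +$3,000. Combined base = $266,300.
Offense was committed for financial gain (+35%): $266,300 × 1.35 = $359,505.
Age 65 or older (−5%): $359,505 × 0.95 = $341,529.75.
$341,529.75 is within the $750,000 maximum.
$341,529.75 is at or above the $9,500 minimum.
Rounded to the nearest dollar: $341,530.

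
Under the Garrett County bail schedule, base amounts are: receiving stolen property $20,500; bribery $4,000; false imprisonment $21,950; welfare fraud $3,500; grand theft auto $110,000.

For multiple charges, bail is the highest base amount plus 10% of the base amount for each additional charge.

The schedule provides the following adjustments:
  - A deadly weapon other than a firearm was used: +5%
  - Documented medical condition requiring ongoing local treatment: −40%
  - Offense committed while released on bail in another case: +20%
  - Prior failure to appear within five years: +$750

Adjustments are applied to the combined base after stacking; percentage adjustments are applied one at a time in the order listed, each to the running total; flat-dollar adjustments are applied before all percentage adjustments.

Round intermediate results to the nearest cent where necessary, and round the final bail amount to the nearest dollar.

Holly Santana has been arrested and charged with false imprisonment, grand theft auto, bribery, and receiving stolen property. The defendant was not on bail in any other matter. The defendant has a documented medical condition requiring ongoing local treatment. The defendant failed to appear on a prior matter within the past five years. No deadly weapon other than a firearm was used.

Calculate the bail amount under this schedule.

Base amounts from the schedule: false imprisonment $21,950; grand theft auto $110,000; bribery $4,000; receiving stolen property $20,500.
Stacking rule: highest base plus 10% of each additional charge. Highest is grand theft auto at $110,000. Additional: $21,950 × 10% = $2,195; $4,000 × 10% = $400; $20,500 × 10% = $2,050. Combined base = $110,000 + $4,645 = $114,645.
Prior failure to appear within five years (+$750 flat): $114,645 + $750 = $115,395.
Documented medical condition requiring ongoing local treatment (−40%): $115,395 × 0.6 = $69,237.

$69,237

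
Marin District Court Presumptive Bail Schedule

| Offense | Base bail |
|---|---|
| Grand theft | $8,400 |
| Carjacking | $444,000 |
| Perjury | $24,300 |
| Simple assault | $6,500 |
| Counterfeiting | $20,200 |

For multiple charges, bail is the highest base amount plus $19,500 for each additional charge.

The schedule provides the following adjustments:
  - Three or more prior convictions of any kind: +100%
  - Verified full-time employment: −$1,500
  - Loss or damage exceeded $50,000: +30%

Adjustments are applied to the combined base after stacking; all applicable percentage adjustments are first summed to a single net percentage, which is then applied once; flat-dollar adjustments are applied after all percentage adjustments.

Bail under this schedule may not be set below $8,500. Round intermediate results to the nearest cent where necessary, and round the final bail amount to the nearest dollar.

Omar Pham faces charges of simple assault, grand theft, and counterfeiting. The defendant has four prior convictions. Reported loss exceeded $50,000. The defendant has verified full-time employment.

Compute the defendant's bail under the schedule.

Base amounts from the schedule: simple assault $6,500; grand theft $8,400; counterfeiting $20,200.
Stacking rule: highest base plus $19,500 per additional charge. Highest is counterfeiting at $20,200; 2 additional charges → +$39,000. Combined base = $59,200.
Net percentage adjustment: +100% +30% = +130%. $59,200 × 2.3 = $136,160.
Verified full-time employment (−$1,500 flat): $136,160 − $1,500 = $134,660.
$134,660 is at or above the $8,500 minimum.

$134,660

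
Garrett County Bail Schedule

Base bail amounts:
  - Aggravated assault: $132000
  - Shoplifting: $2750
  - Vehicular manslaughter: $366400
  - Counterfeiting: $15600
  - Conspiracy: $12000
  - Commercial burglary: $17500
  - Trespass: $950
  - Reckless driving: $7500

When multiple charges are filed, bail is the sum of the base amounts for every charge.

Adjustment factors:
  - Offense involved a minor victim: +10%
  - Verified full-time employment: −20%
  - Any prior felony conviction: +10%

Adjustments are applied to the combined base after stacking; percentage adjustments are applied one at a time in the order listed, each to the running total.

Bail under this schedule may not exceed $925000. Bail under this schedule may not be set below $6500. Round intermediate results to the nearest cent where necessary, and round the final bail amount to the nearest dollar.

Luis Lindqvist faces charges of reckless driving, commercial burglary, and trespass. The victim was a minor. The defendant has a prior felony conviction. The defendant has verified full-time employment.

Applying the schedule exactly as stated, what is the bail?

Base amounts from the schedule: reckless driving $7500; commercial burglary $17500; trespass $950.
Stacking rule: sum of all bases. $7500 + $17500 + $950 = $25950.
Offense involved a minor victim (+10%): $25950 × 1.1 = $28545.
Verified full-time employment (−20%): $28545 × 0.8 = $22836.
Any prior felony conviction (+10%): $22836 × 1.1 = $25119.60.
$25119.60 is within the $925000 maximum.
$25119.60 is at or above the $6500 minimum.
Rounded to the nearest dollar: $25120.

$25120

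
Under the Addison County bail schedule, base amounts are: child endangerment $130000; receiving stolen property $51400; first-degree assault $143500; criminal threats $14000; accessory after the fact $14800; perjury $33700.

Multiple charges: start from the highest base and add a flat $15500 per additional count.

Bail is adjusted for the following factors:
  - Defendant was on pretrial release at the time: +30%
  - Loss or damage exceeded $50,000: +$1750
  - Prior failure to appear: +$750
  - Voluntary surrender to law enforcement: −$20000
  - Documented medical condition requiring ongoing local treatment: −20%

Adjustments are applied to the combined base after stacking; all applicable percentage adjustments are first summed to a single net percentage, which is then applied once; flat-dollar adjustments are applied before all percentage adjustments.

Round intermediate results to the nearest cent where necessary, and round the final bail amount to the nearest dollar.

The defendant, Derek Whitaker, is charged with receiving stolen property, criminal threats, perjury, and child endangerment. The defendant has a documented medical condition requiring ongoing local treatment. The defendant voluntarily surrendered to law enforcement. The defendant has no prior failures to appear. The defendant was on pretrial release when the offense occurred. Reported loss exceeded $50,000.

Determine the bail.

Base amounts from the schedule: receiving stolen property $51400; criminal threats $14000; perjury $33700; child endangerment $130000.
Stacking rule: highest base plus $15500 per additional charge. Highest is child endangerment at $130000; 3 additional charges → +$46500. Combined base = $176500.
Loss or damage exceeded $50,000 (+$1750 flat): $176500 + $1750 = $178250.
Voluntary surrender to law enforcement (−$20000 flat): $178250 − $20000 = $158250.
Net percentage adjustment: +30% −20% = +10%. $158250 × 1.1 = $174075.

$174075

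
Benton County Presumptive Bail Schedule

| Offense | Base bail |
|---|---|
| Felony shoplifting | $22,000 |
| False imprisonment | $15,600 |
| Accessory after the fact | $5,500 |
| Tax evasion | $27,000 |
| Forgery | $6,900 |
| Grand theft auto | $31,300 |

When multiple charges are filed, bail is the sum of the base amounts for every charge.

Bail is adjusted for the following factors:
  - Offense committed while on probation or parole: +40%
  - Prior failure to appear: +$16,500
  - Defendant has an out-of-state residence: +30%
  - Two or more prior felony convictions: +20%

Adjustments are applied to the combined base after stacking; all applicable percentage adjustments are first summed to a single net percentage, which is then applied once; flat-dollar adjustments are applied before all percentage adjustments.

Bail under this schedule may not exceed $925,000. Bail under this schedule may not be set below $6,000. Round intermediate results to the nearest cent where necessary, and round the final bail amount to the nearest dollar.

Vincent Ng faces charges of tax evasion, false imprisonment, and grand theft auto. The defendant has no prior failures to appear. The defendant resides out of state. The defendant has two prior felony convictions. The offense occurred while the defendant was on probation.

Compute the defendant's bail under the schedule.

Base amounts from the schedule: tax evasion $27,000; false imprisonment $15,600; grand theft auto $31,300.
Stacking rule: sum of all bases. $27,000 + $15,600 + $31,300 = $73,900.
Net percentage adjustment: +40% +30% +20% = +90%. $73,900 × 1.9 = $140,410.
$140,410 is within the $925,000 maximum.
$140,410 is at or above the $6,000 minimum.

$140,410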